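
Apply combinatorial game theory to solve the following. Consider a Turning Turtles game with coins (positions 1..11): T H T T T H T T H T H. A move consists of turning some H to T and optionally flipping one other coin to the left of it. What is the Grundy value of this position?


Coins: T H T T T H T T H T H
Key fact: a single head at position k behaves exactly like a Nim heap of size k (turning it to T and optionally flipping a coin at j < k corresponds to moving the heap from k to j, or to 0), and heads combine as a disjunctive sum (two heads at the same place would cancel, matching j XOR j = 0). So the Nim-value is the XOR of the 1-indexed positions of the heads.
Face-up positions (1-indexed): [2, 6, 9, 11]
XOR 0 with 2: 0 XOR 2 = 2
XOR 2 with 6: 2 XOR 6 = 4
XOR 4 with 9: 4 XOR 9 = 13
XOR 13 with 11: 13 XOR 11 = 6
Nim-value = 6

6


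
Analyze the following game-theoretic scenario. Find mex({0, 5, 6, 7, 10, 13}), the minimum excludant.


Set = {0, 5, 6, 7, 10, 13}
0 is in the set.
1 is NOT in the set. This is the mex.
mex = 1

1


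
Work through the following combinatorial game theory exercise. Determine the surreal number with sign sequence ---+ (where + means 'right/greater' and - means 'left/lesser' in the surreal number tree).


Sign expansion: ---+
Rule: track bounds (lo, hi), initially (-inf, +inf). On '+', the current value becomes lo and we move to the simplest number in (value, hi): value + 1 if hi = +inf, otherwise the midpoint (value + hi)/2. On '-', the current value becomes hi and we move to value - 1 if lo = -inf, otherwise the midpoint (lo + value)/2.
Start at 0.
Step 1: sign = -, move left. Bounds: (-inf, 0). Value = -1
Step 2: sign = -, move left. Bounds: (-inf, -1). Value = -2
Step 3: sign = -, move left. Bounds: (-inf, -2). Value = -3
Step 4: sign = +, move right. Bounds: (-3, -2). Value = -5/2
The surreal number with sign expansion ---+ is -5/2.

-5/2


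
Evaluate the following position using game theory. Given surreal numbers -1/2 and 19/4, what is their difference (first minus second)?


x = -1/2, y = 19/4
Converting to common denominator: 4
x = -2/4, y = 19/4
x - y = -1/2 - 19/4 = -21/4

-21/4


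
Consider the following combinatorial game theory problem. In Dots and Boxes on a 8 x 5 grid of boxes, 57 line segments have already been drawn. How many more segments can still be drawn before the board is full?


Grid: 8 x 5 boxes, i.e. 9 rows and 6 columns of dots.
Horizontal edges: (rows + 1) * cols = 9 * 5 = 45
Vertical edges: rows * (cols + 1) = 8 * 6 = 48
Total edges: 45 + 48 = 93
Edges drawn: 57
Remaining: 93 - 57 = 36

36


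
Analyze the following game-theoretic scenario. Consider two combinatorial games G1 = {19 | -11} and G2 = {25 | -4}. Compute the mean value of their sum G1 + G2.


G1 = {19 | -11}, G2 = {25 | -4}
Each is a switch {a | b} with numbers a > b; its mean value is (a + b)/2, and mean value is additive over game sums: m(G1 + G2) = m(G1) + m(G2).
Mean of G1 = (19 + (-11))/2 = 8/2 = 4
Mean of G2 = (25 + (-4))/2 = 21/2 = 21/2
Mean of G1 + G2 = 4 + 21/2 = 29/2

29/2


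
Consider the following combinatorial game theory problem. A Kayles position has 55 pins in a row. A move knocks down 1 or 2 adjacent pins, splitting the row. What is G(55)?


Kayles: a move removes 1 or 2 adjacent pins from a contiguous row.
Removing pins from a row of k leaves two independent rows (a, b) with a + b = k - 1 (one pin) or a + b = k - 2 (two pins); an end removal gives a = 0.
By Sprague-Grundy, G(k) = mex{ G(a) XOR G(b) } over all these splits. G(0) = 0.
G(1): splits (0,0):0^0=0 -> mex({0}) = 1
G(2): splits (0,1):0^1=1 (0,0):0^0=0 -> mex({0, 1}) = 2
G(3): splits (0,2):0^2=2 (1,1):1^1=0 (0,1):0^1=1 -> mex({0, 1, 2}) = 3
G(4): splits (0,3):0^3=3 (1,2):1^2=3 (0,2):0^2=2 (1,1):1^1=0 -> mex({0, 2, 3}) = 1
G(5): splits (0,4):0^1=1 (1,3):1^3=2 (2,2):2^2=0 (0,3):0^3=3 (1,2):1^2=3 -> mex({0, 1, 2, 3}) = 4
G(6) = mex({0, 1, 2, 4}) = 3
G(7) = mex({0, 1, 3, 4, 5}) = 2
G(8) = mex({0, 2, 3, 5, 6}) = 1
G(9) = mex({0, 1, 2, 3, 6, 7}) = 4
G(10) = mex({0, 1, 3, 4, 5, 7}) = 2
G(11) = mex({0, 1, 2, 3, 4, 5}) = 6
G(12) = mex({0, 1, 2, 3, 5, 6, 7}) = 4
G(13) = mex({0, 2, 3, 4, 6, 7}) = 1
G(14) = mex({0, 1, 4, 5, 6, 7}) = 2
G(15) = mex({0, 1, 2, 3, 4, 5, 6}) = 7
G(16) = mex({0, 2, 3, 5, 6, 7}) = 1
G(17) = mex({0, 1, 2, 3, 5, 6, 7}) = 4
G(18) = mex({0, 1, 2, 4, 5, 6}) = 3
G(19) = mex({0, 1, 3, 4, 5, 7}) = 2
G(20) = mex({0, 2, 3, 4, 5, 6, 7}) = 1
G(21) = mex({0, 1, 2, 3, 5, 6, 7}) = 4
G(22) = mex({0, 1, 2, 3, 4, 5, 7}) = 6
G(23) = mex({0, 1, 2, 3, 4, 5, 6}) = 7
G(24) = mex({0, 1, 2, 3, 5, 6, 7}) = 4
G(25) = mex({0, 2, 3, 4, 6, 7}) = 1
G(26) = mex({0, 1, 3, 4, 5, 6, 7}) = 2
G(27) = mex({0, 1, 2, 3, 4, 5, 6, 7}) = 8
G(28) = mex({0, 1, 2, 3, 4, 6, 7, 8}) = 5
G(29) = mex({0, 1, 2, 3, 5, 6, 7, 8, 9}) = 4
G(30) = mex({0, 1, 2, 3, 4, 5, 6, 9, 10}) = 7
G(31) = mex({0, 1, 3, 4, 5, 7, 10, 11}) = 2
G(32) = mex({0, 2, 3, 4, 5, 6, 7, 9, 11}) = 1
G(33) = mex({0, 1, 2, 3, 4, 5, 6, 7, 9, 12}) = 8
G(34) = mex({0, 1, 2, 3, 4, 5, 7, 8, 11, 12}) = 6
G(35) = mex({0, 1, 2, 3, 4, 5, 6, 8, 9, 10, 11}) = 7
G(36) = mex({0, 1, 2, 3, 5, 6, 7, 9, 10}) = 4
G(37) = mex({0, 2, 3, 4, 6, 7, 9, 10, 11, 12}) = 1
G(38) = mex({0, 1, 3, 4, 5, 6, 7, 9, 10, 11, 12}) = 2
G(39) = mex({0, 1, 2, 4, 5, 6, 7, 9, 10, 12, 14}) = 3
G(40) = mex({0, 2, 3, 4, 6, 7, 11, 12, 14}) = 1
G(41) = mex({0, 1, 2, 3, 5, 6, 7, 9, 10, 11, 12}) = 4
G(42) = mex({0, 1, 2, 3, 4, 5, 6, 9, 10}) = 7
G(43) = mex({0, 1, 3, 4, 5, 7, 9, 10, 12, 15}) = 2
G(44) = mex({0, 2, 3, 4, 5, 6, 7, 9, 10, 12, 15}) = 1
G(45) = mex({0, 1, 2, 3, 4, 5, 6, 7, 9, 10, 12, 14}) = 8
G(46) = mex({0, 1, 3, 4, 5, 7, 8, 11, 12, 14}) = 2
G(47) = mex({0, 1, 2, 3, 4, 5, 6, 8, 9, 10, 11, 12}) = 7
G(48) = mex({0, 1, 2, 3, 5, 6, 7, 9, 10}) = 4
G(49) = mex({0, 2, 3, 4, 6, 7, 9, 10, 11, 12, 15}) = 1
G(50) = mex({0, 1, 4, 5, 6, 7, 9, 11, 12, 14, 15}) = 2
G(51) = mex({0, 1, 2, 3, 4, 5, 6, 7, 9, 12, 14, 15}) = 8
G(52) = mex({0, 2, 3, 4, 5, 6, 7, 8, 11, 12, 15}) = 1
G(53) = mex({0, 1, 2, 3, 5, 6, 7, 8, 9, 10, 11, 12}) = 4
G(54) = mex({0, 1, 2, 3, 4, 5, 6, 9, 10}) = 7
G(55) = mex({0, 1, 3, 4, 5, 7, 9, 10, 11, 12}) = 2
Therefore G(55) = 2.

2


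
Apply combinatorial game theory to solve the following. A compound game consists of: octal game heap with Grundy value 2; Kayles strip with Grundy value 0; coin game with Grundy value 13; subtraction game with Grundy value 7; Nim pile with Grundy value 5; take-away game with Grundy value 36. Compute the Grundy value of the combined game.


By the Sprague-Grundy theorem, the Grundy value of a sum of games is the XOR of individual Grundy values.
octal game heap: Grundy value = 2. Running XOR: 0 XOR 2 = 2
Kayles strip: Grundy value = 0. Running XOR: 2 XOR 0 = 2
coin game: Grundy value = 13. Running XOR: 2 XOR 13 = 15
subtraction game: Grundy value = 7. Running XOR: 15 XOR 7 = 8
Nim pile: Grundy value = 5. Running XOR: 8 XOR 5 = 13
take-away game: Grundy value = 36. Running XOR: 13 XOR 36 = 41
The combined Grundy value is 41.

41


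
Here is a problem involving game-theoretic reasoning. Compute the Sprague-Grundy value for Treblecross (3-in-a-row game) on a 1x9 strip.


Treblecross: place X on empty cells; 3-in-a-row wins.
Playing within two cells of an existing X lets the opponent win at once, so sensible play treats the cells i-2..i+2 around each X as dead. The player left with no safe cell loses, so this is a normal-play take-away game on strips of safe cells.
Placing X at cell i (0-indexed) of a strip of k safe cells leaves independent strips of sizes max(0, i-2) and max(0, k-i-3). Hence G(k) = mex{ G(max(0,i-2)) XOR G(max(0,k-i-3)) : 0 <= i < k }, with G(0) = 0.
G(1): splits (0,0):0^0=0 -> mex({0}) = 1
G(2): splits (0,0):0^0=0 -> mex({0}) = 1
G(3): splits (0,0):0^0=0 -> mex({0}) = 1
G(4): splits (0,1):0^1=1 (0,0):0^0=0 -> mex({0, 1}) = 2
G(5): splits (0,2):0^1=1 (0,1):0^1=1 (0,0):0^0=0 -> mex({0, 1}) = 2
G(6) = mex({1}) = 0
G(7) = mex({0, 1, 2}) = 3
G(8) = mex({0, 1, 2}) = 3
G(9) = mex({0, 2}) = 1
Therefore G(9) = 1.

1


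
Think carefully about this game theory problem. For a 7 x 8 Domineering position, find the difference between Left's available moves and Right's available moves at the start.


Board is 7 x 8 (rows x cols).
Left (vertical) placements: (rows-1) * cols = 6 * 8 = 48
Right (horizontal) placements: rows * (cols-1) = 7 * 7 = 49
Advantage = Left - Right = 48 - 49 = -1

-1


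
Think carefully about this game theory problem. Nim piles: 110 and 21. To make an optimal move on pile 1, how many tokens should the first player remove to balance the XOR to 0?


Piles: 110 and 21
Current XOR: 110 XOR 21 = 123 (non-zero, so this is an N-position).
To make the XOR zero, we need to find a move that balances the piles.
For pile 1 (size 110): target = 110 XOR 123 = 21
We reduce pile 1 from 110 to 21.
Tokens removed: 110 - 21 = 89
Verification: 21 XOR 21 = 0

89


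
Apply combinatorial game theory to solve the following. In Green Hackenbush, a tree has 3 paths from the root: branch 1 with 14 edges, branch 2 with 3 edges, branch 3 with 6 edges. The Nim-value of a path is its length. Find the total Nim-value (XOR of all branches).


The tree has 3 branches from the ground vertex.
In Green Hackenbush, the Nim-value of a simple path of length k is k.
Branch 1: length 14, Nim-value = 14
Branch 2: length 3, Nim-value = 3
Branch 3: length 6, Nim-value = 6
Total Nim-value = XOR of all branch values:
0 XOR 14 = 14
14 XOR 3 = 13
13 XOR 6 = 11
Nim-value of the tree = 11

11


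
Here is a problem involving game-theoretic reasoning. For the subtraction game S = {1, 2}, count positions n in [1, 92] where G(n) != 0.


Subtraction set S = {1, 2}, so G(n) = n mod 3.
G(n) = 0 when n is a multiple of 3.
Multiples of 3 in [1, 92]: 30
N-positions (nonzero Grundy) = 92 - 30 = 62

62


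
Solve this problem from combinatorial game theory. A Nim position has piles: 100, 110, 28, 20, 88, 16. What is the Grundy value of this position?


We need the XOR (exclusive or) of all pile sizes.
After XOR-ing pile 1 (size 100): 0 XOR 100 = 100
After XOR-ing pile 2 (size 110): 100 XOR 110 = 10
After XOR-ing pile 3 (size 28): 10 XOR 28 = 22
After XOR-ing pile 4 (size 20): 22 XOR 20 = 2
After XOR-ing pile 5 (size 88): 2 XOR 88 = 90
After XOR-ing pile 6 (size 16): 90 XOR 16 = 74
The Nim-value of this position is 74.

74


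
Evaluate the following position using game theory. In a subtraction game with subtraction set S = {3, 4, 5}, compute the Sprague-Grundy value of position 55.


The subtraction set is S = {3, 4, 5}.
G(k) = mex{ G(k - s) : s in S, s <= k }. We compute iteratively: G(0) = 0.
G(1) = mex({}) = 0
G(2) = mex({}) = 0
G(3) = mex({0}) = 1
G(4) = mex({0}) = 1
G(5) = mex({0}) = 1
G(6) = mex({0, 1}) = 2
G(7) = mex({0, 1}) = 2
G(8) = mex({1}) = 0
G(9) = mex({1, 2}) = 0
G(10) = mex({1, 2}) = 0
G(11) = mex({0, 2}) = 1
G(12) = mex({0, 2}) = 1
Observe that G(8)..G(12) = 0, 0, 0, 1, 1 repeats G(0)..G(4) = 0, 0, 0, 1, 1.
For k >= max(S) = 5, G(k) is determined by the previous 5 values G(k-5)..G(k-1); a window of 5 consecutive values has recurred shifted by 8, so by induction G(k + 8) = G(k) for all k >= 0: the sequence is periodic from the start with period 8.
One period: G(0..7) = 0, 0, 0, 1, 1, 1, 2, 2.
55 mod 8 = 7, so G(55) = G(7) = 2.

2


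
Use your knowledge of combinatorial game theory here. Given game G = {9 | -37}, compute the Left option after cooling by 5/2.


Original game: {9 | -37} (a switch {a | b} with a > b).
Cooling by t (for t below the temperature (a - b)/2 = 23) taxes each move by t: {a | b} cooled by t is {a - t | b + t}.
Cooling amount: t = 5/2
Cooled Left option: 9 - 5/2 = 13/2
Cooled Right option: -37 + 5/2 = -69/2
Cooled game: {13/2 | -69/2}
Left option = 13/2

13/2


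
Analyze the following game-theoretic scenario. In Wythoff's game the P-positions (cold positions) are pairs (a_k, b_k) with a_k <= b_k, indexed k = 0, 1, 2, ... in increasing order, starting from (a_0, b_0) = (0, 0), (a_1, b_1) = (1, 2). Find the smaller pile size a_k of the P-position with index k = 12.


By Wythoff's theorem, a_k = floor(k * phi) and b_k = floor(k * phi^2) = a_k + k, where phi = (1 + sqrt(5))/2 is the golden ratio.
phi = (1 + sqrt(5))/2 = 1.618034
k = 12
k * phi = 12 * 1.618034 = 19.416408
a_12 = floor(k * phi) = 19

19


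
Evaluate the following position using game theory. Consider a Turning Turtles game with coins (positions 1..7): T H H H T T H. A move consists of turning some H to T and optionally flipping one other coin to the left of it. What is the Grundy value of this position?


Coins: T H H H T T H
Key fact: a single head at position k behaves exactly like a Nim heap of size k (turning it to T and optionally flipping a coin at j < k corresponds to moving the heap from k to j, or to 0), and heads combine as a disjunctive sum (two heads at the same place would cancel, matching j XOR j = 0). So the Nim-value is the XOR of the 1-indexed positions of the heads.
Face-up positions (1-indexed): [2, 3, 4, 7]
XOR 0 with 2: 0 XOR 2 = 2
XOR 2 with 3: 2 XOR 3 = 1
XOR 1 with 4: 1 XOR 4 = 5
XOR 5 with 7: 5 XOR 7 = 2
Nim-value = 2

2


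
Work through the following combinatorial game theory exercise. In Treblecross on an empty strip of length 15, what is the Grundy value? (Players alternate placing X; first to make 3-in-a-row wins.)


Treblecross: place X on empty cells; 3-in-a-row wins.
Playing within two cells of an existing X lets the opponent win at once, so sensible play treats the cells i-2..i+2 around each X as dead. The player left with no safe cell loses, so this is a normal-play take-away game on strips of safe cells.
Placing X at cell i (0-indexed) of a strip of k safe cells leaves independent strips of sizes max(0, i-2) and max(0, k-i-3). Hence G(k) = mex{ G(max(0,i-2)) XOR G(max(0,k-i-3)) : 0 <= i < k }, with G(0) = 0.
G(1): splits (0,0):0^0=0 -> mex({0}) = 1
G(2): splits (0,0):0^0=0 -> mex({0}) = 1
G(3): splits (0,0):0^0=0 -> mex({0}) = 1
G(4): splits (0,1):0^1=1 (0,0):0^0=0 -> mex({0, 1}) = 2
G(5): splits (0,2):0^1=1 (0,1):0^1=1 (0,0):0^0=0 -> mex({0, 1}) = 2
G(6) = mex({1}) = 0
G(7) = mex({0, 1, 2}) = 3
G(8) = mex({0, 1, 2}) = 3
G(9) = mex({0, 2}) = 1
G(10) = mex({0, 2, 3}) = 1
G(11) = mex({0, 3}) = 1
G(12) = mex({1, 3}) = 0
G(13) = mex({0, 1, 2, 3}) = 4
G(14) = mex({0, 1, 2}) = 3
G(15) = mex({0, 1, 2}) = 3
Therefore G(15) = 3.

3


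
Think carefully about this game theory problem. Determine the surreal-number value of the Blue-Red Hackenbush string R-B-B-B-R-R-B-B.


Edges (from ground): R-B-B-B-R-R-B-B
By Berlekamp's sign-expansion rule, a Blue-Red Hackenbush stalk has the value of the surreal number whose sign sequence is the edge sequence with B -> + and R -> -.
Sign sequence: -+++--++
Trace the sign expansion in the surreal number tree, starting from 0:
Edge 1: R (sign -) -> bounds (-inf, 0), value = -1
Edge 2: B (sign +) -> bounds (-1, 0), value = -1/2
Edge 3: B (sign +) -> bounds (-1/2, 0), value = -1/4
Edge 4: B (sign +) -> bounds (-1/4, 0), value = -1/8
Edge 5: R (sign -) -> bounds (-1/4, -1/8), value = -3/16
Edge 6: R (sign -) -> bounds (-1/4, -3/16), value = -7/32
Edge 7: B (sign +) -> bounds (-7/32, -3/16), value = -13/64
Edge 8: B (sign +) -> bounds (-13/64, -3/16), value = -25/128
Game value = -25/128

-25/128


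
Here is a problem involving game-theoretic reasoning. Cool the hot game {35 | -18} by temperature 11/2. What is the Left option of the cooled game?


Original game: {35 | -18} (a switch {a | b} with a > b).
Cooling by t (for t below the temperature (a - b)/2 = 53/2) taxes each move by t: {a | b} cooled by t is {a - t | b + t}.
Cooling amount: t = 11/2
Cooled Left option: 35 - 11/2 = 59/2
Cooled Right option: -18 + 11/2 = -25/2
Cooled game: {59/2 | -25/2}
Left option = 59/2

59/2


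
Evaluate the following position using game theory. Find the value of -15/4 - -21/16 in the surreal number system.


x = -15/4, y = -21/16
Converting to common denominator: 16
x = -60/16, y = -21/16
x - y = -15/4 - -21/16 = -39/16

-39/16


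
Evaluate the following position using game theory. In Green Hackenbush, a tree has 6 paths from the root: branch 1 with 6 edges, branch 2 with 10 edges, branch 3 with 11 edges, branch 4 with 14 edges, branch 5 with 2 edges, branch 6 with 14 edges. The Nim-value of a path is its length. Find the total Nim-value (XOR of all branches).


The tree has 6 branches from the ground vertex.
In Green Hackenbush, the Nim-value of a simple path of length k is k.
Branch 1: length 6, Nim-value = 6
Branch 2: length 10, Nim-value = 10
Branch 3: length 11, Nim-value = 11
Branch 4: length 14, Nim-value = 14
Branch 5: length 2, Nim-value = 2
Branch 6: length 14, Nim-value = 14
Total Nim-value = XOR of all branch values:
0 XOR 6 = 6
6 XOR 10 = 12
12 XOR 11 = 7
7 XOR 14 = 9
9 XOR 2 = 11
11 XOR 14 = 5
Nim-value of the tree = 5

5


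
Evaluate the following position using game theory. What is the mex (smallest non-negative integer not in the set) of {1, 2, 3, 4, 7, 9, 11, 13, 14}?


Set = {1, 2, 3, 4, 7, 9, 11, 13, 14}
0 is NOT in the set. This is the mex.
mex = 0

0


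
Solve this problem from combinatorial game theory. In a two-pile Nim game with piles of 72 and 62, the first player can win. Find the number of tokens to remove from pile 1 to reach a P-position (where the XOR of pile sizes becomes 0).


Piles: 72 and 62
Current XOR: 72 XOR 62 = 118 (non-zero, so this is an N-position).
To make the XOR zero, we need to find a move that balances the piles.
For pile 1 (size 72): target = 72 XOR 118 = 62
We reduce pile 1 from 72 to 62.
Tokens removed: 72 - 62 = 10
Verification: 62 XOR 62 = 0

10


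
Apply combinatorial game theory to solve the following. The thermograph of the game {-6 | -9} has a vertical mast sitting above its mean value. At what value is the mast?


Game = {-6 | -9}, a switch {a | b} with numbers a > b.
Its thermograph has left wall a - t and right wall b + t, which meet at t = (a - b)/2, where both equal (a + b)/2. So the mast (mean value) is at (a + b)/2.
Mean = (-6 + (-9))/2 = -15/2 = -15/2

-15/2


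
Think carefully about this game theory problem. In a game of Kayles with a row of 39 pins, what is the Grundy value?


Kayles: a move removes 1 or 2 adjacent pins from a contiguous row.
Removing pins from a row of k leaves two independent rows (a, b) with a + b = k - 1 (one pin) or a + b = k - 2 (two pins); an end removal gives a = 0.
By Sprague-Grundy, G(k) = mex{ G(a) XOR G(b) } over all these splits. G(0) = 0.
G(1): splits (0,0):0^0=0 -> mex({0}) = 1
G(2): splits (0,1):0^1=1 (0,0):0^0=0 -> mex({0, 1}) = 2
G(3): splits (0,2):0^2=2 (1,1):1^1=0 (0,1):0^1=1 -> mex({0, 1, 2}) = 3
G(4): splits (0,3):0^3=3 (1,2):1^2=3 (0,2):0^2=2 (1,1):1^1=0 -> mex({0, 2, 3}) = 1
G(5): splits (0,4):0^1=1 (1,3):1^3=2 (2,2):2^2=0 (0,3):0^3=3 (1,2):1^2=3 -> mex({0, 1, 2, 3}) = 4
G(6) = mex({0, 1, 2, 4}) = 3
G(7) = mex({0, 1, 3, 4, 5}) = 2
G(8) = mex({0, 2, 3, 5, 6}) = 1
G(9) = mex({0, 1, 2, 3, 6, 7}) = 4
G(10) = mex({0, 1, 3, 4, 5, 7}) = 2
G(11) = mex({0, 1, 2, 3, 4, 5}) = 6
G(12) = mex({0, 1, 2, 3, 5, 6, 7}) = 4
G(13) = mex({0, 2, 3, 4, 6, 7}) = 1
G(14) = mex({0, 1, 4, 5, 6, 7}) = 2
G(15) = mex({0, 1, 2, 3, 4, 5, 6}) = 7
G(16) = mex({0, 2, 3, 5, 6, 7}) = 1
G(17) = mex({0, 1, 2, 3, 5, 6, 7}) = 4
G(18) = mex({0, 1, 2, 4, 5, 6}) = 3
G(19) = mex({0, 1, 3, 4, 5, 7}) = 2
G(20) = mex({0, 2, 3, 4, 5, 6, 7}) = 1
G(21) = mex({0, 1, 2, 3, 5, 6, 7}) = 4
G(22) = mex({0, 1, 2, 3, 4, 5, 7}) = 6
G(23) = mex({0, 1, 2, 3, 4, 5, 6}) = 7
G(24) = mex({0, 1, 2, 3, 5, 6, 7}) = 4
G(25) = mex({0, 2, 3, 4, 6, 7}) = 1
G(26) = mex({0, 1, 3, 4, 5, 6, 7}) = 2
G(27) = mex({0, 1, 2, 3, 4, 5, 6, 7}) = 8
G(28) = mex({0, 1, 2, 3, 4, 6, 7, 8}) = 5
G(29) = mex({0, 1, 2, 3, 5, 6, 7, 8, 9}) = 4
G(30) = mex({0, 1, 2, 3, 4, 5, 6, 9, 10}) = 7
G(31) = mex({0, 1, 3, 4, 5, 7, 10, 11}) = 2
G(32) = mex({0, 2, 3, 4, 5, 6, 7, 9, 11}) = 1
G(33) = mex({0, 1, 2, 3, 4, 5, 6, 7, 9, 12}) = 8
G(34) = mex({0, 1, 2, 3, 4, 5, 7, 8, 11, 12}) = 6
G(35) = mex({0, 1, 2, 3, 4, 5, 6, 8, 9, 10, 11}) = 7
G(36) = mex({0, 1, 2, 3, 5, 6, 7, 9, 10}) = 4
G(37) = mex({0, 2, 3, 4, 6, 7, 9, 10, 11, 12}) = 1
G(38) = mex({0, 1, 3, 4, 5, 6, 7, 9, 10, 11, 12}) = 2
G(39) = mex({0, 1, 2, 4, 5, 6, 7, 9, 10, 12, 14}) = 3
Therefore G(39) = 3.

3


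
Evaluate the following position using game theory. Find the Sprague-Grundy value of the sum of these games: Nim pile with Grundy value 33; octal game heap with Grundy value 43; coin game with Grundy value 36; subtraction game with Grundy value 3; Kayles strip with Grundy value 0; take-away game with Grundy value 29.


By the Sprague-Grundy theorem, the Grundy value of a sum of games is the XOR of individual Grundy values.
Nim pile: Grundy value = 33. Running XOR: 0 XOR 33 = 33
octal game heap: Grundy value = 43. Running XOR: 33 XOR 43 = 10
coin game: Grundy value = 36. Running XOR: 10 XOR 36 = 46
subtraction game: Grundy value = 3. Running XOR: 46 XOR 3 = 45
Kayles strip: Grundy value = 0. Running XOR: 45 XOR 0 = 45
take-away game: Grundy value = 29. Running XOR: 45 XOR 29 = 48
The combined Grundy value is 48.

48


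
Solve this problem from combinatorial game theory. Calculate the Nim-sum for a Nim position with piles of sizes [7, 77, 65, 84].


We need the XOR (exclusive or) of all pile sizes.
After XOR-ing pile 1 (size 7): 0 XOR 7 = 7
After XOR-ing pile 2 (size 77): 7 XOR 77 = 74
After XOR-ing pile 3 (size 65): 74 XOR 65 = 11
After XOR-ing pile 4 (size 84): 11 XOR 84 = 95
The Nim-value of this position is 95.

95


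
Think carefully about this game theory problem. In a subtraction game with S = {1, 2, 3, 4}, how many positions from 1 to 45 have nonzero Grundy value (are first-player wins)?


Subtraction set S = {1, 2, 3, 4}, so G(n) = n mod 5.
G(n) = 0 when n is a multiple of 5.
Multiples of 5 in [1, 45]: 9
N-positions (nonzero Grundy) = 45 - 9 = 36

36


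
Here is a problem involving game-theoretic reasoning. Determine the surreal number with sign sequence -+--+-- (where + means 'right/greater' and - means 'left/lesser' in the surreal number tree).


Sign expansion: -+--+--
Rule: track bounds (lo, hi), initially (-inf, +inf). On '+', the current value becomes lo and we move to the simplest number in (value, hi): value + 1 if hi = +inf, otherwise the midpoint (value + hi)/2. On '-', the current value becomes hi and we move to value - 1 if lo = -inf, otherwise the midpoint (lo + value)/2.
Start at 0.
Step 1: sign = -, move left. Bounds: (-inf, 0). Value = -1
Step 2: sign = +, move right. Bounds: (-1, 0). Value = -1/2
Step 3: sign = -, move left. Bounds: (-1, -1/2). Value = -3/4
Step 4: sign = -, move left. Bounds: (-1, -3/4). Value = -7/8
Step 5: sign = +, move right. Bounds: (-7/8, -3/4). Value = -13/16
Step 6: sign = -, move left. Bounds: (-7/8, -13/16). Value = -27/32
Step 7: sign = -, move left. Bounds: (-7/8, -27/32). Value = -55/64
The surreal number with sign expansion -+--+-- is -55/64.

-55/64


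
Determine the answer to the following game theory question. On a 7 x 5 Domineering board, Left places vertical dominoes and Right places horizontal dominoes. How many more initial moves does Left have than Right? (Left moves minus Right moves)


Board is 7 x 5 (rows x cols).
Left (vertical) placements: (rows-1) * cols = 6 * 5 = 30
Right (horizontal) placements: rows * (cols-1) = 7 * 4 = 28
Advantage = Left - Right = 30 - 28 = 2

2


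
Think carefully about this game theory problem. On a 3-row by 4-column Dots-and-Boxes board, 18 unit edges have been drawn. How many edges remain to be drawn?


Grid: 3 x 4 boxes, i.e. 4 rows and 5 columns of dots.
Horizontal edges: (rows + 1) * cols = 4 * 4 = 16
Vertical edges: rows * (cols + 1) = 3 * 5 = 15
Total edges: 16 + 15 = 31
Edges drawn: 18
Remaining: 31 - 18 = 13

13


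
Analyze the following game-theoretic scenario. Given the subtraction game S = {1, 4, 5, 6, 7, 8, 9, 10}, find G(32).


The subtraction set is S = {1, 4, 5, 6, 7, 8, 9, 10}.
G(k) = mex{ G(k - s) : s in S, s <= k }. We compute iteratively: G(0) = 0.
G(1) = mex({0}) = 1
G(2) = mex({1}) = 0
G(3) = mex({0}) = 1
G(4) = mex({0, 1}) = 2
G(5) = mex({0, 1, 2}) = 3
G(6) = mex({0, 1, 3}) = 2
G(7) = mex({0, 1, 2}) = 3
G(8) = mex({0, 1, 2, 3}) = 4
G(9) = mex({0, 1, 2, 3, 4}) = 5
G(10) = mex({0, 1, 2, 3, 5}) = 4
G(11) = mex({0, 1, 2, 3, 4}) = 5
G(12) = mex({0, 1, 2, 3, 4, 5}) = 6
G(13) = mex({1, 2, 3, 4, 5, 6}) = 0
G(14) = mex({0, 2, 3, 4, 5}) = 1
G(15) = mex({1, 2, 3, 4, 5}) = 0
G(16) = mex({0, 2, 3, 4, 5, 6}) = 1
G(17) = mex({0, 1, 3, 4, 5, 6}) = 2
G(18) = mex({0, 1, 2, 4, 5, 6}) = 3
G(19) = mex({0, 1, 3, 4, 5, 6}) = 2
G(20) = mex({0, 1, 2, 4, 5, 6}) = 3
G(21) = mex({0, 1, 2, 3, 5, 6}) = 4
G(22) = mex({0, 1, 2, 3, 4, 6}) = 5
Observe that G(13)..G(22) = 0, 1, 0, 1, 2, 3, 2, 3, 4, 5 repeats G(0)..G(9) = 0, 1, 0, 1, 2, 3, 2, 3, 4, 5.
For k >= max(S) = 10, G(k) is determined by the previous 10 values G(k-10)..G(k-1); a window of 10 consecutive values has recurred shifted by 13, so by induction G(k + 13) = G(k) for all k >= 0: the sequence is periodic from the start with period 13.
One period: G(0..12) = 0, 1, 0, 1, 2, 3, 2, 3, 4, 5, 4, 5, 6.
32 mod 13 = 6, so G(32) = G(6) = 2.

2


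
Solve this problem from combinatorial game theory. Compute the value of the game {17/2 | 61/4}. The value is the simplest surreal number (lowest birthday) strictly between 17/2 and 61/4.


Left options: {17/2}, max = 17/2
Right options: {61/4}, min = 61/4
All options are numbers and max(Left) < min(Right), so by the simplicity theorem the value is the simplest (earliest-born) number strictly between 17/2 and 61/4.
Integers 9 through 15 all lie strictly between 17/2 and 61/4.
Among integers, the simplest (lowest birthday = smallest |n|; 0 is born on day 0, +-n on day n) is 9.
No non-integer in the interval can be simpler: if x is a non-integer in the interval, then floor(x) or ceil(x) also lies in the interval (the interval contains an integer), and both are proper prefixes of x's sign expansion, i.e. born earlier. So the game value is 9.
Game value = 9

9


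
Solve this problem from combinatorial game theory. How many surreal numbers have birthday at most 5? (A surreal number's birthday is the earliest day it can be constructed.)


Day 0: {|} = 0 is born. Count = 1.
Day n: the number of surreal numbers born by day n is 2^(n+1) - 1.
By day 0: 2^1 - 1 = 1
By day 1: 2^2 - 1 = 3
By day 2: 2^3 - 1 = 7
By day 3: 2^4 - 1 = 15
By day 4: 2^5 - 1 = 31
By day 5: 2^6 - 1 = 63
By day 5: 63 surreal numbers.

63


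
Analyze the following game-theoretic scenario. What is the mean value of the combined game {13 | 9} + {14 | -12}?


G1 = {13 | 9}, G2 = {14 | -12}
Each is a switch {a | b} with numbers a > b; its mean value is (a + b)/2, and mean value is additive over game sums: m(G1 + G2) = m(G1) + m(G2).
Mean of G1 = (13 + (9))/2 = 22/2 = 11
Mean of G2 = (14 + (-12))/2 = 2/2 = 1
Mean of G1 + G2 = 11 + 1 = 12

12


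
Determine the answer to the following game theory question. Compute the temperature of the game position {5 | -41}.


The game is {5 | -41}, a switch {a | b} with numbers a > b.
Cooling {a | b} by t gives {a - t | b + t}, which stops being hot when a - t = b + t, i.e. at t = (a - b)/2. So the temperature of a switch is (a - b)/2.
Temperature = (Left option - Right option) / 2
= (5 - (-41)) / 2
= 46 / 2
= 23

23


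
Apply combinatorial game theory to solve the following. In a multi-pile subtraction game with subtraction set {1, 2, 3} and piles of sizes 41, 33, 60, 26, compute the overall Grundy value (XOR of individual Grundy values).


Subtraction set: {1, 2, 3}
For this subtraction set, G(n) = n mod 4 (period = max + 1 = 4).
Pile 1 (size 41): G(41) = 41 mod 4 = 1
Pile 2 (size 33): G(33) = 33 mod 4 = 1
Pile 3 (size 60): G(60) = 60 mod 4 = 0
Pile 4 (size 26): G(26) = 26 mod 4 = 2
Total Grundy value = XOR of all: 1 XOR 1 XOR 0 XOR 2 = 2

2


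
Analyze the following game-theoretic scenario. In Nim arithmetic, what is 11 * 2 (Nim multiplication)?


Nim multiplication is bilinear over XOR: (u XOR v) * w = (u*w) XOR (v*w).
So we split each operand into its bit components and XOR the pairwise Nim products.
11 = 1 + 2 + 8 (as XOR of powers of 2).
2 = 2 (as XOR of powers of 2).
Using the standard Nim-product table on single bits:
  2*2 = 3,   2*4 = 8,   2*8 = 12,
  4*4 = 6,   4*8 = 11,  8*8 = 13,
and  1*x = x (identity), k*l = l*k (commutative).
Pairwise Nim products:
  1 * 2 = 2
  2 * 2 = 3
  8 * 2 = 12
XOR them: 2 XOR 3 XOR 12 = 13.
Result: 11 * 2 = 13 (in Nim).

13


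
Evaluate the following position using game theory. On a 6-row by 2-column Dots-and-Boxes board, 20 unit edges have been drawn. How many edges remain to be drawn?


Grid: 6 x 2 boxes, i.e. 7 rows and 3 columns of dots.
Horizontal edges: (rows + 1) * cols = 7 * 2 = 14
Vertical edges: rows * (cols + 1) = 6 * 3 = 18
Total edges: 14 + 18 = 32
Edges drawn: 20
Remaining: 32 - 20 = 12

12


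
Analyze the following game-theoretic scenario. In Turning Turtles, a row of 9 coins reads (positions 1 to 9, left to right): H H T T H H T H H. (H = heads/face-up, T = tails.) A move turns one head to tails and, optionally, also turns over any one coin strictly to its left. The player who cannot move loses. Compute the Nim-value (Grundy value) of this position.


Coins: H H T T H H T H H
Key fact: a single head at position k behaves exactly like a Nim heap of size k (turning it to T and optionally flipping a coin at j < k corresponds to moving the heap from k to j, or to 0), and heads combine as a disjunctive sum (two heads at the same place would cancel, matching j XOR j = 0). So the Nim-value is the XOR of the 1-indexed positions of the heads.
Face-up positions (1-indexed): [1, 2, 5, 6, 8, 9]
XOR 0 with 1: 0 XOR 1 = 1
XOR 1 with 2: 1 XOR 2 = 3
XOR 3 with 5: 3 XOR 5 = 6
XOR 6 with 6: 6 XOR 6 = 0
XOR 0 with 8: 0 XOR 8 = 8
XOR 8 with 9: 8 XOR 9 = 1
Nim-value = 1

1


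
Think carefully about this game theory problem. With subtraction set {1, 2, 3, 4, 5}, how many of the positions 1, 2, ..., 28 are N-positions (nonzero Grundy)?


Subtraction set S = {1, 2, 3, 4, 5}, so G(n) = n mod 6.
G(n) = 0 when n is a multiple of 6.
Multiples of 6 in [1, 28]: 4
N-positions (nonzero Grundy) = 28 - 4 = 24

24


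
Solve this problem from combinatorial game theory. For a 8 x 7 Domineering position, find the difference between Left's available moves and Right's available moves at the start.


Board is 8 x 7 (rows x cols).
Left (vertical) placements: (rows-1) * cols = 7 * 7 = 49
Right (horizontal) placements: rows * (cols-1) = 8 * 6 = 48
Advantage = Left - Right = 49 - 48 = 1

1


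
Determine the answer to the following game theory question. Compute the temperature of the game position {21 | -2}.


The game is {21 | -2}, a switch {a | b} with numbers a > b.
Cooling {a | b} by t gives {a - t | b + t}, which stops being hot when a - t = b + t, i.e. at t = (a - b)/2. So the temperature of a switch is (a - b)/2.
Temperature = (Left option - Right option) / 2
= (21 - (-2)) / 2
= 23 / 2
= 23/2

23/2


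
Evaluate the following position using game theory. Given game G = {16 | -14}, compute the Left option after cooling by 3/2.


Original game: {16 | -14} (a switch {a | b} with a > b).
Cooling by t (for t below the temperature (a - b)/2 = 15) taxes each move by t: {a | b} cooled by t is {a - t | b + t}.
Cooling amount: t = 3/2
Cooled Left option: 16 - 3/2 = 29/2
Cooled Right option: -14 + 3/2 = -25/2
Cooled game: {29/2 | -25/2}
Left option = 29/2

29/2


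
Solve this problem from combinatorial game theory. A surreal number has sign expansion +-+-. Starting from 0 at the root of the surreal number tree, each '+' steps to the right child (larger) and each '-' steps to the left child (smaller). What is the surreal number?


Sign expansion: +-+-
Rule: track bounds (lo, hi), initially (-inf, +inf). On '+', the current value becomes lo and we move to the simplest number in (value, hi): value + 1 if hi = +inf, otherwise the midpoint (value + hi)/2. On '-', the current value becomes hi and we move to value - 1 if lo = -inf, otherwise the midpoint (lo + value)/2.
Start at 0.
Step 1: sign = +, move right. Bounds: (0, +inf). Value = 1
Step 2: sign = -, move left. Bounds: (0, 1). Value = 1/2
Step 3: sign = +, move right. Bounds: (1/2, 1). Value = 3/4
Step 4: sign = -, move left. Bounds: (1/2, 3/4). Value = 5/8
The surreal number with sign expansion +-+- is 5/8.

5/8


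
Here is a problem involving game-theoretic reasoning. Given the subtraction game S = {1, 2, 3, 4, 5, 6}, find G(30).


The subtraction set is S = {1, 2, 3, 4, 5, 6}.
G(k) = mex{ G(k - s) : s in S, s <= k }. We compute iteratively: G(0) = 0.
G(1) = mex({0}) = 1
G(2) = mex({0, 1}) = 2
G(3) = mex({0, 1, 2}) = 3
G(4) = mex({0, 1, 2, 3}) = 4
G(5) = mex({0, 1, 2, 3, 4}) = 5
G(6) = mex({0, 1, 2, 3, 4, 5}) = 6
G(7) = mex({1, 2, 3, 4, 5, 6}) = 0
G(8) = mex({0, 2, 3, 4, 5, 6}) = 1
G(9) = mex({0, 1, 3, 4, 5, 6}) = 2
G(10) = mex({0, 1, 2, 4, 5, 6}) = 3
G(11) = mex({0, 1, 2, 3, 5, 6}) = 4
G(12) = mex({0, 1, 2, 3, 4, 6}) = 5
Observe that G(7)..G(12) = 0, 1, 2, 3, 4, 5 repeats G(0)..G(5) = 0, 1, 2, 3, 4, 5.
For k >= max(S) = 6, G(k) is determined by the previous 6 values G(k-6)..G(k-1); a window of 6 consecutive values has recurred shifted by 7, so by induction G(k + 7) = G(k) for all k >= 0: the sequence is periodic from the start with period 7.
One period: G(0..6) = 0, 1, 2, 3, 4, 5, 6.
30 mod 7 = 2, so G(30) = G(2) = 2.

2


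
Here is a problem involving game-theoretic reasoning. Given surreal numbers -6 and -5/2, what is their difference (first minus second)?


x = -6, y = -5/2
Converting to common denominator: 2
x = -12/2, y = -5/2
x - y = -6 - -5/2 = -7/2

-7/2


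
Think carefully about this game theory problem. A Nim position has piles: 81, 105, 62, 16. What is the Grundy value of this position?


We need the XOR (exclusive or) of all pile sizes.
After XOR-ing pile 1 (size 81): 0 XOR 81 = 81
After XOR-ing pile 2 (size 105): 81 XOR 105 = 56
After XOR-ing pile 3 (size 62): 56 XOR 62 = 6
After XOR-ing pile 4 (size 16): 6 XOR 16 = 22
The Nim-value of this position is 22.

22


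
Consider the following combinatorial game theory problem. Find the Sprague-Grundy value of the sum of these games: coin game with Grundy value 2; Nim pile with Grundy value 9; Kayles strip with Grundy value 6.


By the Sprague-Grundy theorem, the Grundy value of a sum of games is the XOR of individual Grundy values.
coin game: Grundy value = 2. Running XOR: 0 XOR 2 = 2
Nim pile: Grundy value = 9. Running XOR: 2 XOR 9 = 11
Kayles strip: Grundy value = 6. Running XOR: 11 XOR 6 = 13
The combined Grundy value is 13.

13


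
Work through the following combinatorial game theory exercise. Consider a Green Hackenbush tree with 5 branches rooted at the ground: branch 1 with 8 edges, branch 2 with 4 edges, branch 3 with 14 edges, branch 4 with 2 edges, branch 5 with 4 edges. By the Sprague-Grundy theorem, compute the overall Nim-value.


The tree has 5 branches from the ground vertex.
In Green Hackenbush, the Nim-value of a simple path of length k is k.
Branch 1: length 8, Nim-value = 8
Branch 2: length 4, Nim-value = 4
Branch 3: length 14, Nim-value = 14
Branch 4: length 2, Nim-value = 2
Branch 5: length 4, Nim-value = 4
Total Nim-value = XOR of all branch values:
0 XOR 8 = 8
8 XOR 4 = 12
12 XOR 14 = 2
2 XOR 2 = 0
0 XOR 4 = 4
Nim-value of the tree = 4

4


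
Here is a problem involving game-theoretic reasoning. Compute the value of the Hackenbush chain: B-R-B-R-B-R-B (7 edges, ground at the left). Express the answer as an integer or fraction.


Edges (from ground): B-R-B-R-B-R-B
By Berlekamp's sign-expansion rule, a Blue-Red Hackenbush stalk has the value of the surreal number whose sign sequence is the edge sequence with B -> + and R -> -.
Sign sequence: +-+-+-+
Trace the sign expansion in the surreal number tree, starting from 0:
Edge 1: B (sign +) -> bounds (0, +inf), value = 1
Edge 2: R (sign -) -> bounds (0, 1), value = 1/2
Edge 3: B (sign +) -> bounds (1/2, 1), value = 3/4
Edge 4: R (sign -) -> bounds (1/2, 3/4), value = 5/8
Edge 5: B (sign +) -> bounds (5/8, 3/4), value = 11/16
Edge 6: R (sign -) -> bounds (5/8, 11/16), value = 21/32
Edge 7: B (sign +) -> bounds (21/32, 11/16), value = 43/64
Game value = 43/64

43/64


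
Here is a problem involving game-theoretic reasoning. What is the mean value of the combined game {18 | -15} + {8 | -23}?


G1 = {18 | -15}, G2 = {8 | -23}
Each is a switch {a | b} with numbers a > b; its mean value is (a + b)/2, and mean value is additive over game sums: m(G1 + G2) = m(G1) + m(G2).
Mean of G1 = (18 + (-15))/2 = 3/2 = 3/2
Mean of G2 = (8 + (-23))/2 = -15/2 = -15/2
Mean of G1 + G2 = 3/2 + -15/2 = -6

-6


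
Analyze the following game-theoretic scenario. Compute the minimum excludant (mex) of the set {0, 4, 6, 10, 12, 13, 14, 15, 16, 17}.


Set = {0, 4, 6, 10, 12, 13, 14, 15, 16, 17}
0 is in the set.
1 is NOT in the set. This is the mex.
mex = 1

1


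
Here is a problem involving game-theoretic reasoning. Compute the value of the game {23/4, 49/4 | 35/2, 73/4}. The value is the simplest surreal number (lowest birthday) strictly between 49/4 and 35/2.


Left options: {23/4, 49/4}, max = 49/4
Right options: {35/2, 73/4}, min = 35/2
All options are numbers and max(Left) < min(Right), so by the simplicity theorem the value is the simplest (earliest-born) number strictly between 49/4 and 35/2.
Integers 13 through 17 all lie strictly between 49/4 and 35/2.
Among integers, the simplest (lowest birthday = smallest |n|; 0 is born on day 0, +-n on day n) is 13.
No non-integer in the interval can be simpler: if x is a non-integer in the interval, then floor(x) or ceil(x) also lies in the interval (the interval contains an integer), and both are proper prefixes of x's sign expansion, i.e. born earlier. So the game value is 13.
Game value = 13

13


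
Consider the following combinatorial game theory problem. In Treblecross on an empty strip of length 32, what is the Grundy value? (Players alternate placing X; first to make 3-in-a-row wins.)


Treblecross: place X on empty cells; 3-in-a-row wins.
Playing within two cells of an existing X lets the opponent win at once, so sensible play treats the cells i-2..i+2 around each X as dead. The player left with no safe cell loses, so this is a normal-play take-away game on strips of safe cells.
Placing X at cell i (0-indexed) of a strip of k safe cells leaves independent strips of sizes max(0, i-2) and max(0, k-i-3). Hence G(k) = mex{ G(max(0,i-2)) XOR G(max(0,k-i-3)) : 0 <= i < k }, with G(0) = 0.
G(1): splits (0,0):0^0=0 -> mex({0}) = 1
G(2): splits (0,0):0^0=0 -> mex({0}) = 1
G(3): splits (0,0):0^0=0 -> mex({0}) = 1
G(4): splits (0,1):0^1=1 (0,0):0^0=0 -> mex({0, 1}) = 2
G(5): splits (0,2):0^1=1 (0,1):0^1=1 (0,0):0^0=0 -> mex({0, 1}) = 2
G(6) = mex({1}) = 0
G(7) = mex({0, 1, 2}) = 3
G(8) = mex({0, 1, 2}) = 3
G(9) = mex({0, 2}) = 1
G(10) = mex({0, 2, 3}) = 1
G(11) = mex({0, 3}) = 1
G(12) = mex({1, 3}) = 0
G(13) = mex({0, 1, 2, 3}) = 4
G(14) = mex({0, 1, 2}) = 3
G(15) = mex({0, 1, 2}) = 3
G(16) = mex({0, 1, 2, 4}) = 3
G(17) = mex({0, 1, 3, 4}) = 2
G(18) = mex({0, 1, 3, 4}) = 2
G(19) = mex({0, 1, 3, 5}) = 2
G(20) = mex({0, 1, 2, 3, 5}) = 4
G(21) = mex({0, 1, 2, 3, 5}) = 4
G(22) = mex({1, 2, 6}) = 0
G(23) = mex({0, 1, 2, 3, 4, 6}) = 5
G(24) = mex({0, 1, 2, 3, 4}) = 5
G(25) = mex({0, 1, 3, 4, 7}) = 2
G(26) = mex({0, 1, 3, 4, 5, 7}) = 2
G(27) = mex({0, 1, 3, 5}) = 2
G(28) = mex({0, 1, 2, 5}) = 3
G(29) = mex({0, 1, 2, 4, 5, 6}) = 3
G(30) = mex({1, 2, 4, 6}) = 0
G(31) = mex({0, 1, 2, 3, 4, 6}) = 5
G(32) = mex({1, 2, 3, 4, 7}) = 0
Therefore G(32) = 0.

0


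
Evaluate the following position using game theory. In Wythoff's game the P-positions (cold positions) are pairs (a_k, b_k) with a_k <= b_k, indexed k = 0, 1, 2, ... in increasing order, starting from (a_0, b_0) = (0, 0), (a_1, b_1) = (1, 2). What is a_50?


By Wythoff's theorem, a_k = floor(k * phi) and b_k = floor(k * phi^2) = a_k + k, where phi = (1 + sqrt(5))/2 is the golden ratio.
phi = (1 + sqrt(5))/2 = 1.618034
k = 50
k * phi = 50 * 1.618034 = 80.901699
a_50 = floor(k * phi) = 80

80


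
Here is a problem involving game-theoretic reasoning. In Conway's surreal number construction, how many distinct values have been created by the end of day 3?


Day 0: {|} = 0 is born. Count = 1.
Day n: the number of surreal numbers born by day n is 2^(n+1) - 1.
By day 0: 2^1 - 1 = 1
By day 1: 2^2 - 1 = 3
By day 2: 2^3 - 1 = 7
By day 3: 2^4 - 1 = 15
By day 3: 15 surreal numbers.

15
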